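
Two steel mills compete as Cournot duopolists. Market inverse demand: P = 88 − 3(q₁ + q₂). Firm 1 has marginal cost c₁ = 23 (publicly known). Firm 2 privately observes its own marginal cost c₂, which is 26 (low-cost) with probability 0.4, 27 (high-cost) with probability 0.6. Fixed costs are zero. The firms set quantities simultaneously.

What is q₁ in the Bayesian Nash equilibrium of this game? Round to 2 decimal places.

Type-c best response for Firm 2: q₂(c) = (88 − c)/6 − q₁/2.
Firm 1 maximizes expected profit; its first-order condition is 88 − 6q₁ − 3E[q₂] − 23 = 0.
Substituting E[q₂] and solving: E[c₂] = 26.6, so q₁ = (88 − 2·23 + 26.6)/9 = 7.62222.

7.62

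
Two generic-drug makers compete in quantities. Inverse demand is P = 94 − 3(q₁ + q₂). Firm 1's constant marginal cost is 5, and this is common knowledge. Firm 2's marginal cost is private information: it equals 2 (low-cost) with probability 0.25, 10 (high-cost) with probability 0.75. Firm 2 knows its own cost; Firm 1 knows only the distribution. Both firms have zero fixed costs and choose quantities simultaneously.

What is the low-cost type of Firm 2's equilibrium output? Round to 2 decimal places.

Type-c best response for Firm 2: q₂(c) = (94 − c)/6 − q₁/2.
Firm 1 maximizes expected profit; its first-order condition is 94 − 6q₁ − 3E[q₂] − 5 = 0.
Substituting E[q₂] and solving: E[c₂] = 8, so q₁ = (94 − 2·5 + 8)/9 = 10.2222.
q₂(low-cost) = (94 − 2 − 3·10.2222)/6 = 10.2222.

10.22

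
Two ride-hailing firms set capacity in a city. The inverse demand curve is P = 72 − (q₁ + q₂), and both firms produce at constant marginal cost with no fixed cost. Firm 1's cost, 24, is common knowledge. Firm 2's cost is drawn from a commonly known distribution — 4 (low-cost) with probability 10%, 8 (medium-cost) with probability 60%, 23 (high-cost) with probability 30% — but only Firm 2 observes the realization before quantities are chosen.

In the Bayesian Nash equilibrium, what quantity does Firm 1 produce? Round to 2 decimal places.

Each type of Firm 2 best-responds to q₁; Firm 1 best-responds to the expected q₂ over Firm 2's types.
Firm 2 with cost c maximizes (72 − (q₁+q₂) − c)·q₂, giving q₂(c) = (72 − c − q₁)/2.
E[c₂] = 0.1·4 + 0.6·8 + 0.3·23 = 12.1
Firm 1's FOC against E[q₂] yields q₁ = (72 − 2·24 + E[c₂])/3 = (72 − 48 + 12.1)/3 = 12.0333.

12.03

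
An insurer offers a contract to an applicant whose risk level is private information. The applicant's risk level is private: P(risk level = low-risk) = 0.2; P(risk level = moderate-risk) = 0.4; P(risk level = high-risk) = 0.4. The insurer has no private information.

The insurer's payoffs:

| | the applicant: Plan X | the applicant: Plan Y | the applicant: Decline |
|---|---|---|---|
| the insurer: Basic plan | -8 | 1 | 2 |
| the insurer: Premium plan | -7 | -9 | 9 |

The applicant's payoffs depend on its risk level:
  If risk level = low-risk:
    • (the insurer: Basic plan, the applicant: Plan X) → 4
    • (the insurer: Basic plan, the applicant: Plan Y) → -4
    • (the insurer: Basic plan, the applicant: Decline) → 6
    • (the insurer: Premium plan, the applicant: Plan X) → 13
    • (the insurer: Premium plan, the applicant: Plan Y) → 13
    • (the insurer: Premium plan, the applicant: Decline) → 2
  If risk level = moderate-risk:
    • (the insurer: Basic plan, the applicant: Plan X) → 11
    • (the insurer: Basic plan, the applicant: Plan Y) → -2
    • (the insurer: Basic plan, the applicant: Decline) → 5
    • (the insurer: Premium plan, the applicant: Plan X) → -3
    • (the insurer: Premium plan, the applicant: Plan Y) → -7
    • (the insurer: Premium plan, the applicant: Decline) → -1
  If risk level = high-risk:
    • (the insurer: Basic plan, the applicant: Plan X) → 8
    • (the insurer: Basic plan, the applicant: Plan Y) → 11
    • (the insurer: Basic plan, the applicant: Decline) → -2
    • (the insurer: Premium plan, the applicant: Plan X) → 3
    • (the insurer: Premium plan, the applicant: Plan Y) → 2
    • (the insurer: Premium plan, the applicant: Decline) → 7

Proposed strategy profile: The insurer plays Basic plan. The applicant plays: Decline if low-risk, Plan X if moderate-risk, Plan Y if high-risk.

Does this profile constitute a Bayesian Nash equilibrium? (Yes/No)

Yes

A profile is a BNE iff every type of every player is best-responding given beliefs about the other side.
The insurer plays Basic plan: E[Basic plan] = 0.2·(2) + 0.4·(-8) + 0.4·(1) = -2.4; E[Premium plan] = -4.6. Best-responding. ✓
The applicant (risk level low-risk), facing Basic plan: Plan X gives 4, Plan Y gives -4, Decline gives 6. Proposed Decline is best. ✓
The applicant (risk level moderate-risk), facing Basic plan: Plan X gives 11, Plan Y gives -2, Decline gives 5. Proposed Plan X is best. ✓
The applicant (risk level high-risk), facing Basic plan: Plan X gives 8, Plan Y gives 11, Decline gives -2. Proposed Plan Y is best. ✓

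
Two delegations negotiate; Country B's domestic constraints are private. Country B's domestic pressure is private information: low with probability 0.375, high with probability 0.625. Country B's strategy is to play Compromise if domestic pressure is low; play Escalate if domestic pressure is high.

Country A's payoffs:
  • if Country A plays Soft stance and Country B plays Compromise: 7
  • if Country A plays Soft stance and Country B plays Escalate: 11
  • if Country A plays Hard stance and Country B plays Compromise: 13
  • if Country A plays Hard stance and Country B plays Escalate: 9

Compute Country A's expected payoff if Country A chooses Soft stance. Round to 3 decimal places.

Take the expectation over Country B's domestic pressure, weighting each type's action by its prior probability.
E[Soft stance] = 0.375·7 + 0.625·11 = 2.625 + 6.875 = 9.5

9.500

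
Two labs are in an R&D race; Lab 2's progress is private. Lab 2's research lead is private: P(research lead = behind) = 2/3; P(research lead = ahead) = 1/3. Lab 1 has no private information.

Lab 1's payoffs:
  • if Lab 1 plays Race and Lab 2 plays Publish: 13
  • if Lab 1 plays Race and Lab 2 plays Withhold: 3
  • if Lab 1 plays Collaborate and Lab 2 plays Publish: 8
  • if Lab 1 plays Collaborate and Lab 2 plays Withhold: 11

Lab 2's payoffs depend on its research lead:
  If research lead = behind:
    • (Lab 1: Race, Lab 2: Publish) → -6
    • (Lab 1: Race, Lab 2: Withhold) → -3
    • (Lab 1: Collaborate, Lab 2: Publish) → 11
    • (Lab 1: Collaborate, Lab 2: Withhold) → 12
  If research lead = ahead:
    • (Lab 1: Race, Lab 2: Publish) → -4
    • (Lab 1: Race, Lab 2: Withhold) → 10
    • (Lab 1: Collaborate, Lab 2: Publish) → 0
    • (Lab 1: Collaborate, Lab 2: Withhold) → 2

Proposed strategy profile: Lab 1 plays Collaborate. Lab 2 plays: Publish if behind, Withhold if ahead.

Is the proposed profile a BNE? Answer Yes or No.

No

Lab 1 plays Collaborate: E[Collaborate] = 2/3·(8) + 1/3·(11) = 9; E[Race] = 29/3. Not best-responding. ✗
Lab 2 (research lead behind), facing Collaborate: Publish gives 11, Withhold gives 12. Proposed Publish is not best — profitable deviation exists. ✗
Lab 2 (research lead ahead), facing Collaborate: Publish gives 0, Withhold gives 2. Proposed Withhold is best. ✓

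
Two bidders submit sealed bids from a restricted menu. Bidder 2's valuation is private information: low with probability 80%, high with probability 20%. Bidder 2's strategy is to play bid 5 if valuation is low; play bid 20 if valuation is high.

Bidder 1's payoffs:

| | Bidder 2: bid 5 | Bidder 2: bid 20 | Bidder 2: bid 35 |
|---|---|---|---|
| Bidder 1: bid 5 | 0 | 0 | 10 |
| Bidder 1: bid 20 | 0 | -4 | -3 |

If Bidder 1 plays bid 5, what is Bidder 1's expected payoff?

0

E[bid 5] = 0.8·0 + 0.2·0 = 0 + 0 = 0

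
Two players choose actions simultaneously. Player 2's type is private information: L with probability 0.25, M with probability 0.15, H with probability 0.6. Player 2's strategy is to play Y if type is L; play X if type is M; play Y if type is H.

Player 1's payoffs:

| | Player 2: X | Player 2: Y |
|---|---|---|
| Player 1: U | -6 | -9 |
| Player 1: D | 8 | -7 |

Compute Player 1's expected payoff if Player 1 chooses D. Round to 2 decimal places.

Take the expectation over Player 2's type, weighting each type's action by its prior probability.
E[D] = 0.25·(-7) + 0.15·8 + 0.6·(-7) = (-1.75) + 1.2 + (-4.2) = -4.75

-4.75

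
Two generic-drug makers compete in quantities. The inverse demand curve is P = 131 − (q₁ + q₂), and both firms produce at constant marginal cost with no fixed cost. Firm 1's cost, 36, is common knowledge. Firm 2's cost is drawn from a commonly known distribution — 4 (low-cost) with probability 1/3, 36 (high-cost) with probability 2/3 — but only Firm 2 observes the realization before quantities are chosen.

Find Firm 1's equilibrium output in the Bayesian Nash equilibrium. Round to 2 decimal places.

Type-c best response for Firm 2: q₂(c) = (131 − c)/2 − q₁/2.
Firm 1 maximizes expected profit; its first-order condition is 131 − 2q₁ − E[q₂] − 36 = 0.
Substituting E[q₂] and solving: E[c₂] = 25.3333, so q₁ = (131 − 2·36 + 25.3333)/3 = 28.1111.

28.11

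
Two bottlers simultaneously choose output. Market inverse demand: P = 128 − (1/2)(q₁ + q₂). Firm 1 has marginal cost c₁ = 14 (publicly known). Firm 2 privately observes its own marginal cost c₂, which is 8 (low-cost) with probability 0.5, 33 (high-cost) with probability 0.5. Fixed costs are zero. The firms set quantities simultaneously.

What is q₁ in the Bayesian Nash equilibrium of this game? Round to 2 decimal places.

80.33

Firm 2 with cost c maximizes (128 − (1/2)(q₁+q₂) − c)·q₂, giving q₂(c) = (128 − c − (1/2)q₁).
E[c₂] = 0.5·8 + 0.5·33 = 20.5
Firm 1's FOC against E[q₂] yields q₁ = (128 − 2·14 + E[c₂])/(3/2) = (128 − 28 + 20.5)/(3/2) = 80.3333.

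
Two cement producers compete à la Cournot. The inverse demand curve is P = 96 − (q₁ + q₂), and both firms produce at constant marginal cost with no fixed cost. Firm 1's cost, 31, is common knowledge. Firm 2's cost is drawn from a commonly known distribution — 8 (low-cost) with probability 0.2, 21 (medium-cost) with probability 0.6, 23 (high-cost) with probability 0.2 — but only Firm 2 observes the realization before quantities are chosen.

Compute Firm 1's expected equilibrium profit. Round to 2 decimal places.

309.76

Type-c best response for Firm 2: q₂(c) = (96 − c)/2 − q₁/2.
Firm 1 maximizes expected profit; its first-order condition is 96 − 2q₁ − E[q₂] − 31 = 0.
Substituting E[q₂] and solving: E[c₂] = 18.8, so q₁ = (96 − 2·31 + 18.8)/3 = 17.6.
E[P] = 96 − (q₁ + E[q₂]) = 48.6; Firm 1's expected profit = (E[P] − 31)·q₁ = (48.6 − 31)·17.6 = 309.76.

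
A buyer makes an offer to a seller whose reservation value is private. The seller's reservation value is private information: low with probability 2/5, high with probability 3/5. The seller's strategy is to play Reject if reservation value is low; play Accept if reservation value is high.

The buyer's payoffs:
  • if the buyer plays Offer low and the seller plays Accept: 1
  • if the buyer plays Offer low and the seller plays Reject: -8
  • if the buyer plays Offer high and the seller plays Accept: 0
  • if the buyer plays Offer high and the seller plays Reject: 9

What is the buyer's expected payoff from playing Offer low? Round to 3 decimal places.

E[Offer low] = 2/5·(-8) + 3/5·1 = (-16/5) + 3/5 = -13/5

-2.600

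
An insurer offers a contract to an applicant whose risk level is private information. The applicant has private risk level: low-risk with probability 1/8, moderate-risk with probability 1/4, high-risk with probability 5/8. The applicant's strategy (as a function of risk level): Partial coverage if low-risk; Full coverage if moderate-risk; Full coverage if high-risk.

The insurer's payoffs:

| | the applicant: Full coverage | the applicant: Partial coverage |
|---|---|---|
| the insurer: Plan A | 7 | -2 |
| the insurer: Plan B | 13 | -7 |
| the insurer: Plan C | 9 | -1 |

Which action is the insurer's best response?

Plan B

Compute the insurer's expected payoff for each action, taking the expectation over the applicant's type.
E[Plan A] = 1/8·(-2) + 1/4·(7) + 5/8·(7) = 47/8
E[Plan B] = 1/8·(-7) + 1/4·(13) + 5/8·(13) = 21/2
E[Plan C] = 1/8·(-1) + 1/4·(9) + 5/8·(9) = 31/4
Best response: Plan B (21/2 is the largest).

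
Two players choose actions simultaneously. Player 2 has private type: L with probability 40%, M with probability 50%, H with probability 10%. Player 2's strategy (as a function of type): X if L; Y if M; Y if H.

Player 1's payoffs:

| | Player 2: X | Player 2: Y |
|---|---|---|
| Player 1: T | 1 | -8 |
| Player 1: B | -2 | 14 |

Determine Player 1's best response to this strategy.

E[T] = 0.4·(1) + 0.5·(-8) + 0.1·(-8) = -4.4
E[B] = 0.4·(-2) + 0.5·(14) + 0.1·(14) = 7.6
Best response: B (7.6 is the largest).

B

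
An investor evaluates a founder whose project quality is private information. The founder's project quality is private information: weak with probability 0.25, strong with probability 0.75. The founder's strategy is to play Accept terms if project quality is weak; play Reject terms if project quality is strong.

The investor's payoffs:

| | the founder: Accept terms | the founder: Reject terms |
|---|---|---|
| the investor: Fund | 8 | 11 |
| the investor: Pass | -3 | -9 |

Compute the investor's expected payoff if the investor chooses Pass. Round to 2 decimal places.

-7.50

E[Pass] = 0.25·(-3) + 0.75·(-9) = (-0.75) + (-6.75) = -7.5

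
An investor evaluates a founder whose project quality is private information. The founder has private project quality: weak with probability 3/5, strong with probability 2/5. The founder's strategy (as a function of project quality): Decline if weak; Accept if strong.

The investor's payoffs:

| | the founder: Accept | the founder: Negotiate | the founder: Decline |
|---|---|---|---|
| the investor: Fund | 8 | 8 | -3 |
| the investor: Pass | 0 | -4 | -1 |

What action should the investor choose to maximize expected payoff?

E[Fund] = 3/5·(-3) + 2/5·(8) = 7/5
E[Pass] = 3/5·(-1) + 2/5·(0) = -3/5
Best response: Fund (7/5 is the largest).

Fund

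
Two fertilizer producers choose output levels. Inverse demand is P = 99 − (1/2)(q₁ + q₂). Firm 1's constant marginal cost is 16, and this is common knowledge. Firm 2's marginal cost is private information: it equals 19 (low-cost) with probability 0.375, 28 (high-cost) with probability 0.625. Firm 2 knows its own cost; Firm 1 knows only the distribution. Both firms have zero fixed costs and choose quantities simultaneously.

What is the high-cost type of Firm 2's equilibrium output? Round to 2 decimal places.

40.46

Firm 2 with cost c maximizes (99 − (1/2)(q₁+q₂) − c)·q₂, giving q₂(c) = (99 − c − (1/2)q₁).
E[c₂] = 0.375·19 + 0.625·28 = 24.625
Firm 1's FOC against E[q₂] yields q₁ = (99 − 2·16 + E[c₂])/(3/2) = (99 − 32 + 24.625)/(3/2) = 61.0833.
q₂(high-cost) = (99 − 28 − (1/2)·61.0833) = 40.4583.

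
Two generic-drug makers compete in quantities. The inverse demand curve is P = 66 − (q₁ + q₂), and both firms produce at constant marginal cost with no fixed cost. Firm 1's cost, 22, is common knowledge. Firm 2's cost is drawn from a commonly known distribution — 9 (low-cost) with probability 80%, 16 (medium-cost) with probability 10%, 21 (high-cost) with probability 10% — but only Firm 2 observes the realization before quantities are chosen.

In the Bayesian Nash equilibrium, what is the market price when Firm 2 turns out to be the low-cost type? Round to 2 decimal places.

Type-c best response for Firm 2: q₂(c) = (66 − c)/2 − q₁/2.
Firm 1 maximizes expected profit; its first-order condition is 66 − 2q₁ − E[q₂] − 22 = 0.
Substituting E[q₂] and solving: E[c₂] = 10.9, so q₁ = (66 − 2·22 + 10.9)/3 = 10.9667.
q₂(low-cost) = 23.0167, so P = 66 − (10.9667 + 23.0167) = 32.0167.

32.02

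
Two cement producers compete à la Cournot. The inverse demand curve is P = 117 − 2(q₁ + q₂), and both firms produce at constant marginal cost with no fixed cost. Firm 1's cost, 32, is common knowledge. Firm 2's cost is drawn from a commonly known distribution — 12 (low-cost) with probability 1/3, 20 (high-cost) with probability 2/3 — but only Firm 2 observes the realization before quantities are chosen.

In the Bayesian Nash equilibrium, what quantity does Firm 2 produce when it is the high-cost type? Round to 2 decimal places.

Type-c best response for Firm 2: q₂(c) = (117 − c)/4 − q₁/2.
Firm 1 maximizes expected profit; its first-order condition is 117 − 4q₁ − 2E[q₂] − 32 = 0.
Substituting E[q₂] and solving: E[c₂] = 17.3333, so q₁ = (117 − 2·32 + 17.3333)/6 = 11.7222.
q₂(high-cost) = (117 − 20 − 2·11.7222)/4 = 18.3889.

18.39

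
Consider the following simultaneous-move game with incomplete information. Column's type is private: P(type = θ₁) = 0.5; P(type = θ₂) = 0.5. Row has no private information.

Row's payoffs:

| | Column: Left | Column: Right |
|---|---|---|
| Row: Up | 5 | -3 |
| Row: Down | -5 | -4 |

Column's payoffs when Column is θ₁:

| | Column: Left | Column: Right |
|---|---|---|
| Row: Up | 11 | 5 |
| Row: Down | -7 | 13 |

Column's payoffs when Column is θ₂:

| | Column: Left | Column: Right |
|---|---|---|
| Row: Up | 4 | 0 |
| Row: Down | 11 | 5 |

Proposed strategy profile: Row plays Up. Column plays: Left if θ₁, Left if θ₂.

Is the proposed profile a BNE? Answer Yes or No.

Yes

Row plays Up: E[Up] = 0.5·(5) + 0.5·(5) = 5; E[Down] = -5. Best-responding. ✓
Column (type θ₁), facing Up: Left gives 11, Right gives 5. Proposed Left is best. ✓
Column (type θ₂), facing Up: Left gives 4, Right gives 0. Proposed Left is best. ✓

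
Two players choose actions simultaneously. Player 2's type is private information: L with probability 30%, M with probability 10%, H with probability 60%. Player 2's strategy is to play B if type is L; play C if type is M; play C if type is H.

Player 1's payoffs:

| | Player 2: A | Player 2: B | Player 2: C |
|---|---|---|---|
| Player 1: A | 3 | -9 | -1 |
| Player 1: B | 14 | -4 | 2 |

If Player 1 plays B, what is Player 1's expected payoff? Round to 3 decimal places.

0.200

Take the expectation over Player 2's type, weighting each type's action by its prior probability.
E[B] = 0.3·(-4) + 0.1·2 + 0.6·2 = (-1.2) + 0.2 + 1.2 = 0.2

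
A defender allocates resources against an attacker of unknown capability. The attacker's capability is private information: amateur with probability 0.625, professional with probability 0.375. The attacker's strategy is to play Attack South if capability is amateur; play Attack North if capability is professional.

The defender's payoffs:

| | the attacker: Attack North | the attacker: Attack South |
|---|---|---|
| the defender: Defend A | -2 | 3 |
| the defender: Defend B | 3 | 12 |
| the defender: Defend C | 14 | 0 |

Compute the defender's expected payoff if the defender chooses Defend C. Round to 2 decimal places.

E[Defend C] = 0.625·0 + 0.375·14 = 0 + 5.25 = 5.25

5.25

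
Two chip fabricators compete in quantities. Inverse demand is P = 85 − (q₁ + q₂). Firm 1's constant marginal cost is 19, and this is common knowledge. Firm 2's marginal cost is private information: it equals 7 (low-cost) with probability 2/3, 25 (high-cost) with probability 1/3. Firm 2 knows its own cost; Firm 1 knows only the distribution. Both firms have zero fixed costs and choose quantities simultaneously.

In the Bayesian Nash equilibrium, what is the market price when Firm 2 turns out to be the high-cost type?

45

Type-c best response for Firm 2: q₂(c) = (85 − c)/2 − q₁/2.
Firm 1 maximizes expected profit; its first-order condition is 85 − 2q₁ − E[q₂] − 19 = 0.
Substituting E[q₂] and solving: E[c₂] = 13, so q₁ = (85 − 2·19 + 13)/3 = 20.
q₂(high-cost) = 20, so P = 85 − (20 + 20) = 45.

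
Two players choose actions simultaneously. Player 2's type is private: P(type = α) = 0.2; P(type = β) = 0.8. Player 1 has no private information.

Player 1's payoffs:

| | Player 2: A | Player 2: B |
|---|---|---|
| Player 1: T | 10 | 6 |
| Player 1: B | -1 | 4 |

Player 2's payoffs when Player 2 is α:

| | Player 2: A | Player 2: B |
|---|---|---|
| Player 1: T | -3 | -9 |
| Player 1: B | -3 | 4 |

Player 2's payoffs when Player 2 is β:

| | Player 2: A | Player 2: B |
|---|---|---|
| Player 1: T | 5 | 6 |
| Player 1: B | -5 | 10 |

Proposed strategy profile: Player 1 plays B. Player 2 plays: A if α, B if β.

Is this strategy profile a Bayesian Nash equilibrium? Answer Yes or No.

Player 1 plays B: E[B] = 0.2·(-1) + 0.8·(4) = 3; E[T] = 6.8. Not best-responding. ✗
Player 2 (type α), facing B: A gives -3, B gives 4. Proposed A is not best — profitable deviation exists. ✗
Player 2 (type β), facing B: A gives -5, B gives 10. Proposed B is best. ✓

No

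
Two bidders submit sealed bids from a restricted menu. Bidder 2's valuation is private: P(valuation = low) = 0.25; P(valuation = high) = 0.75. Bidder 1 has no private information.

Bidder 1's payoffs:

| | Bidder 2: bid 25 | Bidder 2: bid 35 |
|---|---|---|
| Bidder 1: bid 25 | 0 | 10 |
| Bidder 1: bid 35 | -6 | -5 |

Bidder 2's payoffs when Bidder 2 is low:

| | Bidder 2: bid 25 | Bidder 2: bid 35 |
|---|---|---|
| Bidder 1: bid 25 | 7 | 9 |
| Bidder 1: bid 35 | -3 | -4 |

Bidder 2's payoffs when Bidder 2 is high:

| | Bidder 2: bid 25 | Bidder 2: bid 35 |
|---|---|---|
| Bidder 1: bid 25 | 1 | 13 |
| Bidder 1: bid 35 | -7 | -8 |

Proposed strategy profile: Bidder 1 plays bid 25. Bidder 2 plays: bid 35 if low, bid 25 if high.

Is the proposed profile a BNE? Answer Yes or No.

No

A profile is a BNE iff every type of every player is best-responding given beliefs about the other side.
Bidder 1 plays bid 25: E[bid 25] = 0.25·(10) + 0.75·(0) = 2.5; E[bid 35] = -5.75. Best-responding. ✓
Bidder 2 (valuation low), facing bid 25: bid 25 gives 7, bid 35 gives 9. Proposed bid 35 is best. ✓
Bidder 2 (valuation high), facing bid 25: bid 25 gives 1, bid 35 gives 13. Proposed bid 25 is not best — profitable deviation exists. ✗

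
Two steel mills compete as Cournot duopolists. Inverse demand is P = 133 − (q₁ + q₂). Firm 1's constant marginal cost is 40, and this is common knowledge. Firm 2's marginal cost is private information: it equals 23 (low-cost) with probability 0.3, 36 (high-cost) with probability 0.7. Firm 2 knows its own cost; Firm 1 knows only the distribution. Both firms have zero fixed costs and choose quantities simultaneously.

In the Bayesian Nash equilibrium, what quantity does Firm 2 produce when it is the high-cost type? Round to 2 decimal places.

Each type of Firm 2 best-responds to q₁; Firm 1 best-responds to the expected q₂ over Firm 2's types.
Firm 2 with cost c maximizes (133 − (q₁+q₂) − c)·q₂, giving q₂(c) = (133 − c − q₁)/2.
E[c₂] = 0.3·23 + 0.7·36 = 32.1
Firm 1's FOC against E[q₂] yields q₁ = (133 − 2·40 + E[c₂])/3 = (133 − 80 + 32.1)/3 = 28.3667.
q₂(high-cost) = (133 − 36 − 28.3667)/2 = 34.3167.

34.32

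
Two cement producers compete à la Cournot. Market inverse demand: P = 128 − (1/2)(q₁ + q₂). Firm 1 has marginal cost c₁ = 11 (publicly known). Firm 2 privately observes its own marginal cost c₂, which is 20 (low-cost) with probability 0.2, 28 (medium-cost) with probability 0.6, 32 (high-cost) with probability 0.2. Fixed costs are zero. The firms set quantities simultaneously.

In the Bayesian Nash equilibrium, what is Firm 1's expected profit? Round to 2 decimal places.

Firm 2 with cost c maximizes (128 − (1/2)(q₁+q₂) − c)·q₂, giving q₂(c) = (128 − c − (1/2)q₁).
E[c₂] = 0.2·20 + 0.6·28 + 0.2·32 = 27.2
Firm 1's FOC against E[q₂] yields q₁ = (128 − 2·11 + E[c₂])/(3/2) = (128 − 22 + 27.2)/(3/2) = 88.8.
E[P] = 128 − (1/2)·(q₁ + E[q₂]) = 55.4; Firm 1's expected profit = (E[P] − 11)·q₁ = (55.4 − 11)·88.8 = 3942.72.

3942.72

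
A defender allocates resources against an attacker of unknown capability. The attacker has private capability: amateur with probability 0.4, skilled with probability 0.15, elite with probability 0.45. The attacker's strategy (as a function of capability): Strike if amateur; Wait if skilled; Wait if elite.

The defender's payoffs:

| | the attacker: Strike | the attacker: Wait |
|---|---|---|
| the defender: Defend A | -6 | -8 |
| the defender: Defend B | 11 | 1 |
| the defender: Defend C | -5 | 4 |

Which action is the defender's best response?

Defend B

E[Defend A] = 0.4·(-6) + 0.15·(-8) + 0.45·(-8) = -7.2
E[Defend B] = 0.4·(11) + 0.15·(1) + 0.45·(1) = 5
E[Defend C] = 0.4·(-5) + 0.15·(4) + 0.45·(4) = 0.4
Best response: Defend B (5 is the largest).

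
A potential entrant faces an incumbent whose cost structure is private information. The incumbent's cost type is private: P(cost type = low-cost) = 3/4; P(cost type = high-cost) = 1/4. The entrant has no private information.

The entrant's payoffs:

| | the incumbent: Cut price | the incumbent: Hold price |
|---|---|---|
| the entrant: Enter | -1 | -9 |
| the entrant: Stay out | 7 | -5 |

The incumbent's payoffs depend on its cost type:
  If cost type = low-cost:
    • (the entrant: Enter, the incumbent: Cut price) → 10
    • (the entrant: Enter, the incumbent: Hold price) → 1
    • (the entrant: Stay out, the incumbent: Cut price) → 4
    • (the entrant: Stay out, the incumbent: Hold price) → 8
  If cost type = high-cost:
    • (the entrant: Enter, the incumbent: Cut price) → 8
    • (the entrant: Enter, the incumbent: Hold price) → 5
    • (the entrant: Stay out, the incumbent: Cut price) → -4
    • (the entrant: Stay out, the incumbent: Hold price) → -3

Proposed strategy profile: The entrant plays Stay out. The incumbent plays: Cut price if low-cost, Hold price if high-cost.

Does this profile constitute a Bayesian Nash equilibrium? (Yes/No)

No

The entrant plays Stay out: E[Stay out] = 3/4·(7) + 1/4·(-5) = 4; E[Enter] = -3. Best-responding. ✓
The incumbent (cost type low-cost), facing Stay out: Cut price gives 4, Hold price gives 8. Proposed Cut price is not best — profitable deviation exists. ✗
The incumbent (cost type high-cost), facing Stay out: Cut price gives -4, Hold price gives -3. Proposed Hold price is best. ✓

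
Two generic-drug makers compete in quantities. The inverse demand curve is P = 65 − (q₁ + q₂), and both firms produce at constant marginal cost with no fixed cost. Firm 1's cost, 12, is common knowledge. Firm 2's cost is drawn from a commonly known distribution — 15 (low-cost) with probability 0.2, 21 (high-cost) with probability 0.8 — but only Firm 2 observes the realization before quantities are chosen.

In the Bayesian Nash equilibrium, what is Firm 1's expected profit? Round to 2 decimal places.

Each type of Firm 2 best-responds to q₁; Firm 1 best-responds to the expected q₂ over Firm 2's types.
Firm 2 with cost c maximizes (65 − (q₁+q₂) − c)·q₂, giving q₂(c) = (65 − c − q₁)/2.
E[c₂] = 0.2·15 + 0.8·21 = 19.8
Firm 1's FOC against E[q₂] yields q₁ = (65 − 2·12 + E[c₂])/3 = (65 − 24 + 19.8)/3 = 20.2667.
E[P] = 65 − (q₁ + E[q₂]) = 32.2667; Firm 1's expected profit = (E[P] − 12)·q₁ = (32.2667 − 12)·20.2667 = 410.738.

410.74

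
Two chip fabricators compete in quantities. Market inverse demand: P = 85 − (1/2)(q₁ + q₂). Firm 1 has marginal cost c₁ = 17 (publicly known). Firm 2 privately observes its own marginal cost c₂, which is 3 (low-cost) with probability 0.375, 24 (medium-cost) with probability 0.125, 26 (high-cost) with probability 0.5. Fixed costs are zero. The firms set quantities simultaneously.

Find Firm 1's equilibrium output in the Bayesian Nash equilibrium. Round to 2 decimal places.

45.42

Firm 2 with cost c maximizes (85 − (1/2)(q₁+q₂) − c)·q₂, giving q₂(c) = (85 − c − (1/2)q₁).
E[c₂] = 0.375·3 + 0.125·24 + 0.5·26 = 17.125
Firm 1's FOC against E[q₂] yields q₁ = (85 − 2·17 + E[c₂])/(3/2) = (85 − 34 + 17.125)/(3/2) = 45.4167.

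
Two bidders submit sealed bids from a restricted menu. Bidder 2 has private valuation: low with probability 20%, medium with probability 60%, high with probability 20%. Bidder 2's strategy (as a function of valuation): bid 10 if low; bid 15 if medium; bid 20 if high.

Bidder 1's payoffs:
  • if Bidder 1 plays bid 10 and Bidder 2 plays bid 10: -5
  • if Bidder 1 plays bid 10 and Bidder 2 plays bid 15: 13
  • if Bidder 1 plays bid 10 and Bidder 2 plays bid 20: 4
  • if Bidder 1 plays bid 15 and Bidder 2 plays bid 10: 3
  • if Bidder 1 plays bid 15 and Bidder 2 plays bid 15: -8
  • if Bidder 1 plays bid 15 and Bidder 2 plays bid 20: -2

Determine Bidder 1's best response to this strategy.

bid 10

Compute Bidder 1's expected payoff for each action, taking the expectation over Bidder 2's type.
E[bid 10] = 0.2·(-5) + 0.6·(13) + 0.2·(4) = 7.6
E[bid 15] = 0.2·(3) + 0.6·(-8) + 0.2·(-2) = -4.6
Best response: bid 10 (7.6 is the largest).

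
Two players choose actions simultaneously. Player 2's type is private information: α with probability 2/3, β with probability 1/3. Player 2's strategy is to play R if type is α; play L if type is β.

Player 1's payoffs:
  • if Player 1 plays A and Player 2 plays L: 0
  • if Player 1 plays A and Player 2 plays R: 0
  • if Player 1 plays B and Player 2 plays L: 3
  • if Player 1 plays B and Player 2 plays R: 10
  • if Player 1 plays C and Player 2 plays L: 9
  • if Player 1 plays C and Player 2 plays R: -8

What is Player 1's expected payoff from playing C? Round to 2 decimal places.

-2.33

Take the expectation over Player 2's type, weighting each type's action by its prior probability.
E[C] = 2/3·(-8) + 1/3·9 = (-16/3) + 3 = -7/3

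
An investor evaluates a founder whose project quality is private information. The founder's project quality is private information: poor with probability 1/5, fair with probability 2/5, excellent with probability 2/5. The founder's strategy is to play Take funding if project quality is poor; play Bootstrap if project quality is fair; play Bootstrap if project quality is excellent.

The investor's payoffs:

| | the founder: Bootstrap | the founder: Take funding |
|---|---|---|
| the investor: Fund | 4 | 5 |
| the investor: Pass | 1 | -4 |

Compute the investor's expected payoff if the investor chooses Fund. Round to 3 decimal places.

4.200

E[Fund] = 1/5·5 + 2/5·4 + 2/5·4 = 1 + 8/5 + 8/5 = 21/5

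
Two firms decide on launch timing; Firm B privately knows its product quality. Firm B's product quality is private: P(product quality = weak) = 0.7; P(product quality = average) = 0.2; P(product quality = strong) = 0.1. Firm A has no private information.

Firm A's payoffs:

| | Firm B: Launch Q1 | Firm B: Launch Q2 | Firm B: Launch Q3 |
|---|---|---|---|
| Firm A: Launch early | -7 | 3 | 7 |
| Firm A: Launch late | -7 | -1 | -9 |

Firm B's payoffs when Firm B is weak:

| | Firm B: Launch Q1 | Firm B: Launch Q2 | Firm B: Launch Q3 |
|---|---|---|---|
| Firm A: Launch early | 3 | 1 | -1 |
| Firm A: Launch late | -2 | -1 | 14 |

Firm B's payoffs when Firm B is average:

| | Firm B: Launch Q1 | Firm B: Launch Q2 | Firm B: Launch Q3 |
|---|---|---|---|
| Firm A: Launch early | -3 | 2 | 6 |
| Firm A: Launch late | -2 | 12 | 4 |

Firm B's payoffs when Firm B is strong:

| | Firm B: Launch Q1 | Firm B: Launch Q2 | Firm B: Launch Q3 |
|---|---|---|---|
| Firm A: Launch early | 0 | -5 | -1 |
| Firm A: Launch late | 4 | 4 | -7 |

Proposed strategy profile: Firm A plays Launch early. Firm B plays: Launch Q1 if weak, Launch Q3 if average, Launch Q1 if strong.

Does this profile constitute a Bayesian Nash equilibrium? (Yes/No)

Firm A plays Launch early: E[Launch early] = 0.7·(-7) + 0.2·(7) + 0.1·(-7) = -4.2; E[Launch late] = -7.4. Best-responding. ✓
Firm B (product quality weak), facing Launch early: Launch Q1 gives 3, Launch Q2 gives 1, Launch Q3 gives -1. Proposed Launch Q1 is best. ✓
Firm B (product quality average), facing Launch early: Launch Q1 gives -3, Launch Q2 gives 2, Launch Q3 gives 6. Proposed Launch Q3 is best. ✓
Firm B (product quality strong), facing Launch early: Launch Q1 gives 0, Launch Q2 gives -5, Launch Q3 gives -1. Proposed Launch Q1 is best. ✓

Yes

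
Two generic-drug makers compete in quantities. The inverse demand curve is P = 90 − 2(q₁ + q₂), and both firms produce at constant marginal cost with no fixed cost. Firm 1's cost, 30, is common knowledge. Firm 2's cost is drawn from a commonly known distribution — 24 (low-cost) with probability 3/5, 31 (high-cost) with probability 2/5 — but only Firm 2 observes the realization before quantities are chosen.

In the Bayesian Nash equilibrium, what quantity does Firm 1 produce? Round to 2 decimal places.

9.47

Type-c best response for Firm 2: q₂(c) = (90 − c)/4 − q₁/2.
Firm 1 maximizes expected profit; its first-order condition is 90 − 4q₁ − 2E[q₂] − 30 = 0.
Substituting E[q₂] and solving: E[c₂] = 26.8, so q₁ = (90 − 2·30 + 26.8)/6 = 9.46667.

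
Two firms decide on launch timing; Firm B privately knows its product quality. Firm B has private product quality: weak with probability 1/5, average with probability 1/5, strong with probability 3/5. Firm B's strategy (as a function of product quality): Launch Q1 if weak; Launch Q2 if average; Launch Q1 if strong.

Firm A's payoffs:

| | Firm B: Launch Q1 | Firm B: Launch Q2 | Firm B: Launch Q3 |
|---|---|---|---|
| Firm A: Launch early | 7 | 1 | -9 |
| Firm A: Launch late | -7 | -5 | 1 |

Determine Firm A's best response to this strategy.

Launch early

E[Launch early] = 1/5·(7) + 1/5·(1) + 3/5·(7) = 29/5
E[Launch late] = 1/5·(-7) + 1/5·(-5) + 3/5·(-7) = -33/5
Best response: Launch early (29/5 is the largest).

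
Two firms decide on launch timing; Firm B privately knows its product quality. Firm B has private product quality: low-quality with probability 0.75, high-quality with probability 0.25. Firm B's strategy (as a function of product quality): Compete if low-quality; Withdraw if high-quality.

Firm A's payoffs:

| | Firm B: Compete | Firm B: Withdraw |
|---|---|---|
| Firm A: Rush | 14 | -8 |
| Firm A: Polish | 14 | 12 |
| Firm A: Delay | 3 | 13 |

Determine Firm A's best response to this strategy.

Polish

Compute Firm A's expected payoff for each action, taking the expectation over Firm B's type.
E[Rush] = 0.75·(14) + 0.25·(-8) = 8.5
E[Polish] = 0.75·(14) + 0.25·(12) = 13.5
E[Delay] = 0.75·(3) + 0.25·(13) = 5.5
Best response: Polish (13.5 is the largest).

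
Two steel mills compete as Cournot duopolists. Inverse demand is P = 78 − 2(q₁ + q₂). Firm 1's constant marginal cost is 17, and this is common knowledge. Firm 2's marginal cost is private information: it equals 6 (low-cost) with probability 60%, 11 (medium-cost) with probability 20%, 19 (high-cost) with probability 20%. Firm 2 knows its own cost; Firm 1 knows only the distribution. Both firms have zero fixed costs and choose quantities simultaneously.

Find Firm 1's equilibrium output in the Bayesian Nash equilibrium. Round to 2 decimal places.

Firm 2 with cost c maximizes (78 − 2(q₁+q₂) − c)·q₂, giving q₂(c) = (78 − c − 2q₁)/4.
E[c₂] = 0.6·6 + 0.2·11 + 0.2·19 = 9.6
Firm 1's FOC against E[q₂] yields q₁ = (78 − 2·17 + E[c₂])/6 = (78 − 34 + 9.6)/6 = 8.93333.

8.93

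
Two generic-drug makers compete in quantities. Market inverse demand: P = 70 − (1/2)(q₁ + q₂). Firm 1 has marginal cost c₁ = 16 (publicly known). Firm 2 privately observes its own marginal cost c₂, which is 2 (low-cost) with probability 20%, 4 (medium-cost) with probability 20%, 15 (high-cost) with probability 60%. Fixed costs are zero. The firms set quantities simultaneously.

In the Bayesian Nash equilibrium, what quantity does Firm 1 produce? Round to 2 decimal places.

32.13

Each type of Firm 2 best-responds to q₁; Firm 1 best-responds to the expected q₂ over Firm 2's types.
Firm 2 with cost c maximizes (70 − (1/2)(q₁+q₂) − c)·q₂, giving q₂(c) = (70 − c − (1/2)q₁).
E[c₂] = 0.2·2 + 0.2·4 + 0.6·15 = 10.2
Firm 1's FOC against E[q₂] yields q₁ = (70 − 2·16 + E[c₂])/(3/2) = (70 − 32 + 10.2)/(3/2) = 32.1333.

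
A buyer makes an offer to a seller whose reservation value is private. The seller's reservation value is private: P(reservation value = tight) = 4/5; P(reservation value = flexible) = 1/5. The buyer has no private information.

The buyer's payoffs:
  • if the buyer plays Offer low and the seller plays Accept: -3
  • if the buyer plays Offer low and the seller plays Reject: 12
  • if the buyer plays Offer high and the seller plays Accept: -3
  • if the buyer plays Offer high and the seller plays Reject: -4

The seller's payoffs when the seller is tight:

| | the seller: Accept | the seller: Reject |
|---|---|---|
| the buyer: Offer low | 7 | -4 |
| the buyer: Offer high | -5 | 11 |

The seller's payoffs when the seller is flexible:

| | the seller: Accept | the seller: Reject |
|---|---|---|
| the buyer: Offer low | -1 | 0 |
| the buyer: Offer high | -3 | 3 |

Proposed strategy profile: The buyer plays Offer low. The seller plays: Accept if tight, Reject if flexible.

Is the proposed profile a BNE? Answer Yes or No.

Yes

A profile is a BNE iff every type of every player is best-responding given beliefs about the other side.
The buyer plays Offer low: E[Offer low] = 4/5·(-3) + 1/5·(12) = 0; E[Offer high] = -16/5. Best-responding. ✓
The seller (reservation value tight), facing Offer low: Accept gives 7, Reject gives -4. Proposed Accept is best. ✓
The seller (reservation value flexible), facing Offer low: Accept gives -1, Reject gives 0. Proposed Reject is best. ✓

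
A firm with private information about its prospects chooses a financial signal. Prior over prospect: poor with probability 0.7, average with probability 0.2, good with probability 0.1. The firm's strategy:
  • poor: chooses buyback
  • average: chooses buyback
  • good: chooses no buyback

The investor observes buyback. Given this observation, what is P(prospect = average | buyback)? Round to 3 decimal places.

0.222

P(buyback) = 0.7·1 + 0.2·1 + 0.1·0 = 0.9
P(average | buyback) = (0.2·1) / 0.9 = 0.2 / 0.9 = 0.222222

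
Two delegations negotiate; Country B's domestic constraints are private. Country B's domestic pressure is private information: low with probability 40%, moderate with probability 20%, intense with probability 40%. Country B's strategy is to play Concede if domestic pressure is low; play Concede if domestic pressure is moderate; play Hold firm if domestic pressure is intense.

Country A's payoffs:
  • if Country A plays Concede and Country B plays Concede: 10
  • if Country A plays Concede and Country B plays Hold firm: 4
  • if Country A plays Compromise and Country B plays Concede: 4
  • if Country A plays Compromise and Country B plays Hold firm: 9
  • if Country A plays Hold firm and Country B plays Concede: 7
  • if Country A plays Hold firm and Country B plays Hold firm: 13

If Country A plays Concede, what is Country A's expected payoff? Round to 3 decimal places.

Take the expectation over Country B's domestic pressure, weighting each type's action by its prior probability.
E[Concede] = 0.4·10 + 0.2·10 + 0.4·4 = 4 + 2 + 1.6 = 7.6

7.600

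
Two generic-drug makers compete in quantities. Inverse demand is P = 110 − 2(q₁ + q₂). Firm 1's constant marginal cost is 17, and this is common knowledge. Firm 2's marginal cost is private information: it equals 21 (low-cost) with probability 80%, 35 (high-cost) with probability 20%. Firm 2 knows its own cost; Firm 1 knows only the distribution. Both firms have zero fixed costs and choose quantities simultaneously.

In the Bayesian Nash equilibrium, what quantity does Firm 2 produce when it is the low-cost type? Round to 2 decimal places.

Firm 2 with cost c maximizes (110 − 2(q₁+q₂) − c)·q₂, giving q₂(c) = (110 − c − 2q₁)/4.
E[c₂] = 0.8·21 + 0.2·35 = 23.8
Firm 1's FOC against E[q₂] yields q₁ = (110 − 2·17 + E[c₂])/6 = (110 − 34 + 23.8)/6 = 16.6333.
q₂(low-cost) = (110 − 21 − 2·16.6333)/4 = 13.9333.

13.93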